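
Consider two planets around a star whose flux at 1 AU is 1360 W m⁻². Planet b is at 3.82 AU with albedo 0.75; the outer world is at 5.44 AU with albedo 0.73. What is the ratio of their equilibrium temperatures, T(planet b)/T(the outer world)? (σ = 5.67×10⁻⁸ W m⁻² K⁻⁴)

T₁/T₂ ≈ 1.171

T_eq = [S₀(1−A)/(4σd²)]^(1/4), so T ∝ (1−A)^(1/4) / √d.
T₁ = [1360×0.25/(4×5.67×10⁻⁸×3.82²)]^(1/4) = 100.68 K.
T₂ = [1360×0.27/(4×5.67×10⁻⁸×5.44²)]^(1/4) = 86.00 K.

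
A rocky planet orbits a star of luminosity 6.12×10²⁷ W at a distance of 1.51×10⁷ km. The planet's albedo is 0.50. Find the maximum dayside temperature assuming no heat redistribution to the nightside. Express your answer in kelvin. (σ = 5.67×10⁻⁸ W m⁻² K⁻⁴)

d = 1.51×10⁷ km = 1.51×10¹⁰ m.
Flux: S = L/(4πd²) = 6.12×10²⁷/(4π×(1.51×10¹⁰)²) = 2.14×10⁶ W m⁻².
With no redistribution each surface element balances locally: S(1−A) = σT⁴.
T = [2.14×10⁶ × 0.50 / 5.67×10⁻⁸]^(1/4) = (1.88×10¹³)^(1/4) = 2080 K.

T_ss ≈ 2080 K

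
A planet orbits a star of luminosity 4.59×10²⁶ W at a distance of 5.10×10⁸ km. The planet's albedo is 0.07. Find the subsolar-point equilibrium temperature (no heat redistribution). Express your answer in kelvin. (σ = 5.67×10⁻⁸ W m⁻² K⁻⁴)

T_ss ≈ 219 K

d = 5.10×10⁸ km = 5.10×10¹¹ m.
Flux: S = L/(4πd²) = 4.59×10²⁶/(4π×(5.10×10¹¹)²) = 140 W m⁻².
At the subsolar point the surface absorbs S(1−A) and emits σT⁴ per unit area — no factor of 4, since only the local patch is in balance.
T = [140 × 0.93 / 5.67×10⁻⁸]^(1/4) = (2.30×10⁹)^(1/4) = 219 K.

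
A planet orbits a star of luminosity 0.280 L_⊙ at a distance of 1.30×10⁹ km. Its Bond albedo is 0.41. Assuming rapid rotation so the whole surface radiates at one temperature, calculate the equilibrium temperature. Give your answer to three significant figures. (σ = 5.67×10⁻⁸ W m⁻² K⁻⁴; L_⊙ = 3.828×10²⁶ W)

T_eq ≈ 60.2 K

d = 1.30×10⁹ km = 1.30×10¹² m.
L = 0.280 × 3.828×10²⁶ = 1.07×10²⁶ W.
Flux: S = L/(4πd²) = 1.07×10²⁶/(4π×(1.30×10¹²)²) = 5.05 W m⁻².
Energy balance: absorbed = emitted ⇒ πR²·S(1−A) = 4πR²·σT_eq⁴, so T_eq⁴ = S(1−A)/(4σ).
T_eq = [5.05 × 0.59 / (4 × 5.67×10⁻⁸)]^(1/4) = (1.31×10⁷)^(1/4) = 60.2 K.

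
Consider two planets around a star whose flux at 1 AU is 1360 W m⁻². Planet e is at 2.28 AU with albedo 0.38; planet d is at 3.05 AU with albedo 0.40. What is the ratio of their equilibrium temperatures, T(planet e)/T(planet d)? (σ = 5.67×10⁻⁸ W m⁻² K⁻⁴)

T_eq = [S₀(1−A)/(4σd²)]^(1/4), so T ∝ (1−A)^(1/4) / √d.
T₁ = [1360×0.62/(4×5.67×10⁻⁸×2.28²)]^(1/4) = 163.53 K.
T₂ = [1360×0.60/(4×5.67×10⁻⁸×3.05²)]^(1/4) = 140.24 K.

T₁/T₂ ≈ 1.166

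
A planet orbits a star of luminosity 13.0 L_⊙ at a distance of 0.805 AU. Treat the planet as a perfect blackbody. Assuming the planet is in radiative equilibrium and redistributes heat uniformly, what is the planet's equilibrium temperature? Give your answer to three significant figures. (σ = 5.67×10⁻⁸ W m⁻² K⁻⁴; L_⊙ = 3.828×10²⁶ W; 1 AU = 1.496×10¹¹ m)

d = 0.805 AU = 1.20×10¹¹ m.
L = 13.0 × 3.828×10²⁶ = 4.98×10²⁷ W.
Flux: S = L/(4πd²) = 4.98×10²⁷/(4π×(1.20×10¹¹)²) = 2.73×10⁴ W m⁻².
Energy balance: absorbed = emitted ⇒ πR²·S(1−A) = 4πR²·σT_eq⁴, so T_eq⁴ = S(1−A)/(4σ).
T_eq = [2.73×10⁴ × 1.00 / (4 × 5.67×10⁻⁸)]^(1/4) = (1.20×10¹¹)^(1/4) = 589 K.

T_eq ≈ 589 K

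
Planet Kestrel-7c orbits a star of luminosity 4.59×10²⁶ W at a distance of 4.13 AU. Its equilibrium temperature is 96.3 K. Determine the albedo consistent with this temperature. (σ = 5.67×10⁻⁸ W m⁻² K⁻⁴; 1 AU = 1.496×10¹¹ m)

d = 4.13 AU = 6.18×10¹¹ m.
Flux: S = L/(4πd²) = 4.59×10²⁶/(4π×(6.18×10¹¹)²) = 95.7 W m⁻².
From T_eq⁴ = S(1−A)/(4σ): 1−A = 4σT_eq⁴/S.
1−A = 4 × 5.67×10⁻⁸ × (96.3)⁴ / 95.7 = 0.204.

A ≈ 0.80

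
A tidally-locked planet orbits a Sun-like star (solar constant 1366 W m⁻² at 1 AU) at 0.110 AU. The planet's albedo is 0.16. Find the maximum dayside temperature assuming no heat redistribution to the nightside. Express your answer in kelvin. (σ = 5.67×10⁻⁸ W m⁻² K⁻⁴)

T_ss ≈ 1140 K

Flux at 0.110 AU: S = 1366/0.110² = 1.13×10⁵ W m⁻².
With no redistribution each surface element balances locally: S(1−A) = σT⁴.
T = [1.13×10⁵ × 0.84 / 5.67×10⁻⁸]^(1/4) = (1.67×10¹²)^(1/4) = 1140 K.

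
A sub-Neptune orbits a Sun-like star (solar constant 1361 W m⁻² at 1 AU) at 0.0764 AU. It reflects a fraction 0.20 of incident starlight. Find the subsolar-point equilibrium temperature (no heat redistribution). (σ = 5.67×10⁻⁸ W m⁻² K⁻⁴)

Flux at 0.0764 AU: S = 1361/0.0764² = 2.33×10⁵ W m⁻².
At the subsolar point the surface absorbs S(1−A) and emits σT⁴ per unit area — no factor of 4, since only the local patch is in balance.
T = [2.33×10⁵ × 0.80 / 5.67×10⁻⁸]^(1/4) = (3.29×10¹²)^(1/4) = 1350 K.

T_ss ≈ 1350 K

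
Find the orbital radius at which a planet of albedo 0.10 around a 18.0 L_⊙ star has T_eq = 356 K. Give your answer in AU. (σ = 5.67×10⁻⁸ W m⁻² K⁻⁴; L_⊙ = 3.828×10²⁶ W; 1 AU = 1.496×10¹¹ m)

d ≈ 2.46 AU

L = 18.0 × 3.828×10²⁶ = 6.89×10²⁷ W.
From T_eq⁴ = L(1−A)/(16πσd²): d = √[L(1−A)/(16πσT_eq⁴)].
d = √[6.89×10²⁷ × 0.90 / (16π × 5.67×10⁻⁸ × (356)⁴)] = 3.68×10¹¹ m = 2.46 AU.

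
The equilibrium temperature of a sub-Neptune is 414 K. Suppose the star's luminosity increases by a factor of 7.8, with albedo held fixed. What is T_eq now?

T_eq ∝ L^(1/4) · d^(−1/2).
T′ = 414 × 7.8^(1/4) = 692 K.

T_eq ≈ 692 K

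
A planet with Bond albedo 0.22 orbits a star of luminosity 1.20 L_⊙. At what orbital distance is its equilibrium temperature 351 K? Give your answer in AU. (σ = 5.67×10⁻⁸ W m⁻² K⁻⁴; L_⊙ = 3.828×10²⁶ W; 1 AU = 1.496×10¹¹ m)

L = 1.20 × 3.828×10²⁶ = 4.59×10²⁶ W.
From T_eq⁴ = L(1−A)/(16πσd²): d = √[L(1−A)/(16πσT_eq⁴)].
d = √[4.59×10²⁶ × 0.78 / (16π × 5.67×10⁻⁸ × (351)⁴)] = 9.10×10¹⁰ m = 0.608 AU.

d ≈ 0.608 AU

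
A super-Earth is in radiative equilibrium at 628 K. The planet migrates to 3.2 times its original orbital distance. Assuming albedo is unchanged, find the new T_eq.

T_eq ≈ 351 K

T_eq ∝ L^(1/4) · d^(−1/2).
T′ = 628 / 3.2^(1/2) = 351 K.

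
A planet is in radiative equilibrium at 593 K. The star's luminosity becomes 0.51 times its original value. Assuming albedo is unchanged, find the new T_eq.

T_eq ≈ 501 K

T_eq ∝ L^(1/4) · d^(−1/2).
T′ = 593 × 0.51^(1/4) = 501 K.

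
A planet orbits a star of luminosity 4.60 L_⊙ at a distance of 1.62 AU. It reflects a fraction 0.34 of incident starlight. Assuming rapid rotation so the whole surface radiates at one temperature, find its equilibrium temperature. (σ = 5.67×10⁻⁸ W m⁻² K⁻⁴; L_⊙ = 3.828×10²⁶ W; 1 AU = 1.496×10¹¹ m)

d = 1.62 AU = 2.42×10¹¹ m.
L = 4.60 × 3.828×10²⁶ = 1.76×10²⁷ W.
Flux: S = L/(4πd²) = 1.76×10²⁷/(4π×(2.42×10¹¹)²) = 2390 W m⁻².
Energy balance: absorbed = emitted ⇒ πR²·S(1−A) = 4πR²·σT_eq⁴, so T_eq⁴ = S(1−A)/(4σ).
T_eq = [2390 × 0.66 / (4 × 5.67×10⁻⁸)]^(1/4) = (6.94×10⁹)^(1/4) = 289 K.

T_eq ≈ 289 K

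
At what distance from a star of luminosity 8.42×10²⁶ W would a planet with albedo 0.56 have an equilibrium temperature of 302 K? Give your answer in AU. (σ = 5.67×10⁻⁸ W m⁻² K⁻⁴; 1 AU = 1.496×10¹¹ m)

From T_eq⁴ = L(1−A)/(16πσd²): d = √[L(1−A)/(16πσT_eq⁴)].
d = √[8.42×10²⁶ × 0.44 / (16π × 5.67×10⁻⁸ × (302)⁴)] = 1.25×10¹¹ m = 0.836 AU.

d ≈ 0.836 AU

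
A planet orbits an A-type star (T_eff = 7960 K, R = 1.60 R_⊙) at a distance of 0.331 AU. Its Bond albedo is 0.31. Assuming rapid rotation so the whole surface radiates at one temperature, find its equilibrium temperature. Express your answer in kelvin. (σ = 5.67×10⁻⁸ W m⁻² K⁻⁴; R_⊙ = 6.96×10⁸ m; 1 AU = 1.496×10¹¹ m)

T_eq ≈ 769 K

R_⋆ = 1.60 × 6.96×10⁸ = 1.11×10⁹ m.
d = 0.331 AU = 4.95×10¹⁰ m.
L = 4πR_⋆²σT_⋆⁴ = 4π(1.11×10⁹)² × 5.67×10⁻⁸ × (7960)⁴ = 3.55×10²⁷ W.
S = L/(4πd²) = 1.15×10⁵ W m⁻².
Energy balance: absorbed = emitted ⇒ πR²·S(1−A) = 4πR²·σT_eq⁴, so T_eq⁴ = S(1−A)/(4σ).
T_eq = [1.15×10⁵ × 0.69 / (4 × 5.67×10⁻⁸)]^(1/4) = (3.50×10¹¹)^(1/4) = 769 K.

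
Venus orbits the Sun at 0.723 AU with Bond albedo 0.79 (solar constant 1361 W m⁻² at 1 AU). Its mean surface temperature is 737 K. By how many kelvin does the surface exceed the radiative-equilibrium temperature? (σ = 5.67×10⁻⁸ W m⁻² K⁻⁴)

ΔT ≈ 515.4 K

S = 1361/0.723² = 2604 W m⁻².
T_eq = [S(1−A)/(4σ)]^(1/4) = [2604×0.21/(4×5.67×10⁻⁸)]^(1/4) = 221.6 K.
ΔT = T_surf − T_eq = 737 − 221.6.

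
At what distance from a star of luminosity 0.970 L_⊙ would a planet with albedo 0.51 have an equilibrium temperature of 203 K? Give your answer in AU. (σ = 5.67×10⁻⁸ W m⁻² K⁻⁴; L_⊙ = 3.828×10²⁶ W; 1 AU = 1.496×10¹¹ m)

d ≈ 1.30 AU

L = 0.970 × 3.828×10²⁶ = 3.71×10²⁶ W.
From T_eq⁴ = L(1−A)/(16πσd²): d = √[L(1−A)/(16πσT_eq⁴)].
d = √[3.71×10²⁶ × 0.49 / (16π × 5.67×10⁻⁸ × (203)⁴)] = 1.94×10¹¹ m = 1.30 AU.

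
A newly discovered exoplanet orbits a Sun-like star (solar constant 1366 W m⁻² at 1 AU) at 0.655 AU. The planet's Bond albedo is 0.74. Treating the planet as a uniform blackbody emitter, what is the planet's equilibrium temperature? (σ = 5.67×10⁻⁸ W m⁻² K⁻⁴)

T_eq ≈ 246 K

Flux at 0.655 AU: S = 1366/0.655² = 3180 W m⁻².
Energy balance: absorbed = emitted ⇒ πR²·S(1−A) = 4πR²·σT_eq⁴, so T_eq⁴ = S(1−A)/(4σ).
T_eq = [3180 × 0.26 / (4 × 5.67×10⁻⁸)]^(1/4) = (3.65×10⁹)^(1/4) = 246 K.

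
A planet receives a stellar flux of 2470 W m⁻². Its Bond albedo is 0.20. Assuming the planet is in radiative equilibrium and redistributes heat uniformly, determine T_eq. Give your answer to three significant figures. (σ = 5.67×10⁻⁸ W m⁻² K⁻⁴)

Energy balance: absorbed = emitted ⇒ πR²·S(1−A) = 4πR²·σT_eq⁴, so T_eq⁴ = S(1−A)/(4σ).
T_eq = [2470 × 0.80 / (4 × 5.67×10⁻⁸)]^(1/4) = (8.71×10⁹)^(1/4) = 306 K.

T_eq ≈ 306 K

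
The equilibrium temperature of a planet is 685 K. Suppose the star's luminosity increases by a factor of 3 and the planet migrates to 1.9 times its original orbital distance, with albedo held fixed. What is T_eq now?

T_eq ≈ 654 K

T_eq ∝ L^(1/4) · d^(−1/2).
T′ = 685 × 3^(1/4) / 1.9^(1/2) = 654 K.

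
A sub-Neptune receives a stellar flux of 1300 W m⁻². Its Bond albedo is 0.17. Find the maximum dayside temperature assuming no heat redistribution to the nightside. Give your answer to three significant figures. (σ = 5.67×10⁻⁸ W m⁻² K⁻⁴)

T_ss ≈ 371 K

With no redistribution each surface element balances locally: S(1−A) = σT⁴.
T = [1300 × 0.83 / 5.67×10⁻⁸]^(1/4) = (1.90×10¹⁰)^(1/4) = 371 K.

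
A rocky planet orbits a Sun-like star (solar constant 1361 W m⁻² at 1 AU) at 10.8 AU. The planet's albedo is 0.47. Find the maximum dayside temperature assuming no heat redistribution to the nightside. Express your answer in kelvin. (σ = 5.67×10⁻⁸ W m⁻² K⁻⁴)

Flux at 10.8 AU: S = 1361/10.8² = 11.7 W m⁻².
With no redistribution each surface element balances locally: S(1−A) = σT⁴.
T = [11.7 × 0.53 / 5.67×10⁻⁸]^(1/4) = (1.09×10⁸)^(1/4) = 102 K.

T_ss ≈ 102 K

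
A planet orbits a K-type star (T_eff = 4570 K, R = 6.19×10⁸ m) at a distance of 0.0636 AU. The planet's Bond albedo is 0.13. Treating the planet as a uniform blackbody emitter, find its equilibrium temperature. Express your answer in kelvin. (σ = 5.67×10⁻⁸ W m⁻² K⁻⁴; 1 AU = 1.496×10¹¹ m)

d = 0.0636 AU = 9.51×10⁹ m.
L = 4πR_⋆²σT_⋆⁴ = 4π(6.19×10⁸)² × 5.67×10⁻⁸ × (4570)⁴ = 1.19×10²⁶ W.
S = L/(4πd²) = 1.05×10⁵ W m⁻².
Energy balance: absorbed = emitted ⇒ πR²·S(1−A) = 4πR²·σT_eq⁴, so T_eq⁴ = S(1−A)/(4σ).
T_eq = [1.05×10⁵ × 0.87 / (4 × 5.67×10⁻⁸)]^(1/4) = (4.02×10¹¹)^(1/4) = 796 K.

T_eq ≈ 796 K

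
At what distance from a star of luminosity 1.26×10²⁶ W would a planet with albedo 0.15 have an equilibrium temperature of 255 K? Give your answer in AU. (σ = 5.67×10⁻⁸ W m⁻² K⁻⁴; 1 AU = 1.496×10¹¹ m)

From T_eq⁴ = L(1−A)/(16πσd²): d = √[L(1−A)/(16πσT_eq⁴)].
d = √[1.26×10²⁶ × 0.85 / (16π × 5.67×10⁻⁸ × (255)⁴)] = 9.43×10¹⁰ m = 0.630 AU.

d ≈ 0.630 AU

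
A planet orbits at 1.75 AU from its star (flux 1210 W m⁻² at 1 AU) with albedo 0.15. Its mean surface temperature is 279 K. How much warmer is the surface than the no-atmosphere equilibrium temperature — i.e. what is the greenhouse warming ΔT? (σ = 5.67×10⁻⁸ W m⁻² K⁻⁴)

S = 1210/1.75² = 395.1 W m⁻².
T_eq = [S(1−A)/(4σ)]^(1/4) = [395.1×0.85/(4×5.67×10⁻⁸)]^(1/4) = 196.2 K.
ΔT = T_surf − T_eq = 279 − 196.2.

ΔT ≈ 82.8 K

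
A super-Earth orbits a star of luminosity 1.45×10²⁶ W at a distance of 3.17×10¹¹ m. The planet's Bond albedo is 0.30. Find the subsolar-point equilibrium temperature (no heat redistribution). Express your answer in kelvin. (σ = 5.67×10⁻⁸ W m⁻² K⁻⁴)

T_ss ≈ 194 K

Flux: S = L/(4πd²) = 1.45×10²⁶/(4π×(3.17×10¹¹)²) = 115 W m⁻².
At the subsolar point the surface absorbs S(1−A) and emits σT⁴ per unit area — no factor of 4, since only the local patch is in balance.
T = [115 × 0.70 / 5.67×10⁻⁸]^(1/4) = (1.42×10⁹)^(1/4) = 194 K.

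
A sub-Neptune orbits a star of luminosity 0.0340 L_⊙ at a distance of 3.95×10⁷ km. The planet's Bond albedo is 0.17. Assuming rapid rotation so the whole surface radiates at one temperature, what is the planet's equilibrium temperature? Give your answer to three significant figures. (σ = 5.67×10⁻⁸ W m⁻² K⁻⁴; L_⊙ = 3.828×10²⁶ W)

d = 3.95×10⁷ km = 3.95×10¹⁰ m.
L = 0.0340 × 3.828×10²⁶ = 1.30×10²⁵ W.
Flux: S = L/(4πd²) = 1.30×10²⁵/(4π×(3.95×10¹⁰)²) = 664 W m⁻².
Energy balance: absorbed = emitted ⇒ πR²·S(1−A) = 4πR²·σT_eq⁴, so T_eq⁴ = S(1−A)/(4σ).
T_eq = [664 × 0.83 / (4 × 5.67×10⁻⁸)]^(1/4) = (2.43×10⁹)^(1/4) = 222 K.

T_eq ≈ 222 K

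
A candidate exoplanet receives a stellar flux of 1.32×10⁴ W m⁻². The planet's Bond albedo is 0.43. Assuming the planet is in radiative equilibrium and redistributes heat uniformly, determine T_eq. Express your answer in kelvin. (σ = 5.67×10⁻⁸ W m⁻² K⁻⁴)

T_eq ≈ 427 K

Energy balance: absorbed = emitted ⇒ πR²·S(1−A) = 4πR²·σT_eq⁴, so T_eq⁴ = S(1−A)/(4σ).
T_eq = [1.32×10⁴ × 0.57 / (4 × 5.67×10⁻⁸)]^(1/4) = (3.32×10¹⁰)^(1/4) = 427 K.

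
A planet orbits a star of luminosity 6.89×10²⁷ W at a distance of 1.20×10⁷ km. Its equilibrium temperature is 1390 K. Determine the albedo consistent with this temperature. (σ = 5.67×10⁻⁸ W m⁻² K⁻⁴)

A ≈ 0.78

d = 1.20×10⁷ km = 1.20×10¹⁰ m.
Flux: S = L/(4πd²) = 6.89×10²⁷/(4π×(1.20×10¹⁰)²) = 3.81×10⁶ W m⁻².
From T_eq⁴ = S(1−A)/(4σ): 1−A = 4σT_eq⁴/S.
1−A = 4 × 5.67×10⁻⁸ × (1390)⁴ / 3.81×10⁶ = 0.222.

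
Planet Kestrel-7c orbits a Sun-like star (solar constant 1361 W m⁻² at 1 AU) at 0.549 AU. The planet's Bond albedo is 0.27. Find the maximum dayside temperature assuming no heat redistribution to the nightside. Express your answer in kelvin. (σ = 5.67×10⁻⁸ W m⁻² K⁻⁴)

Flux at 0.549 AU: S = 1361/0.549² = 4520 W m⁻².
With no redistribution each surface element balances locally: S(1−A) = σT⁴.
T = [4520 × 0.73 / 5.67×10⁻⁸]^(1/4) = (5.81×10¹⁰)^(1/4) = 491 K.

T_ss ≈ 491 K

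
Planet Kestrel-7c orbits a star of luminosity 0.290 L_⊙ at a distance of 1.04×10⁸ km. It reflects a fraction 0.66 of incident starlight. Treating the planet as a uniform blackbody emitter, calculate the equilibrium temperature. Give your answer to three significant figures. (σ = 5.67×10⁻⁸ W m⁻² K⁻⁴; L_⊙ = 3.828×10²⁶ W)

d = 1.04×10⁸ km = 1.04×10¹¹ m.
L = 0.290 × 3.828×10²⁶ = 1.11×10²⁶ W.
Flux: S = L/(4πd²) = 1.11×10²⁶/(4π×(1.04×10¹¹)²) = 817 W m⁻².
Energy balance: absorbed = emitted ⇒ πR²·S(1−A) = 4πR²·σT_eq⁴, so T_eq⁴ = S(1−A)/(4σ).
T_eq = [817 × 0.34 / (4 × 5.67×10⁻⁸)]^(1/4) = (1.22×10⁹)^(1/4) = 187 K.

T_eq ≈ 187 K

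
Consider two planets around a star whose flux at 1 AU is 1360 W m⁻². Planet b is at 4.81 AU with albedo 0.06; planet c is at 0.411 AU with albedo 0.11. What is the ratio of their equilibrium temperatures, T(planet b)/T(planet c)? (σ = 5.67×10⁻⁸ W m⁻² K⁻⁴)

T₁/T₂ ≈ 0.296

T_eq = [S₀(1−A)/(4σd²)]^(1/4), so T ∝ (1−A)^(1/4) / √d.
T₁ = [1360×0.94/(4×5.67×10⁻⁸×4.81²)]^(1/4) = 124.93 K.
T₂ = [1360×0.89/(4×5.67×10⁻⁸×0.411²)]^(1/4) = 421.60 K.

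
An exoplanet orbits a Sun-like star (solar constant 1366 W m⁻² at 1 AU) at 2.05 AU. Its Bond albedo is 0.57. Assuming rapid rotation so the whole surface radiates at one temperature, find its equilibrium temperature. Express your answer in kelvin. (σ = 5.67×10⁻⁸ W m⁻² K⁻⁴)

Flux at 2.05 AU: S = 1366/2.05² = 325 W m⁻².
Energy balance: absorbed = emitted ⇒ πR²·S(1−A) = 4πR²·σT_eq⁴, so T_eq⁴ = S(1−A)/(4σ).
T_eq = [325 × 0.43 / (4 × 5.67×10⁻⁸)]^(1/4) = (6.16×10⁸)^(1/4) = 158 K.

T_eq ≈ 158 K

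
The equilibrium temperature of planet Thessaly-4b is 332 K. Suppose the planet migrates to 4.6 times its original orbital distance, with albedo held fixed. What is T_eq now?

T_eq ∝ L^(1/4) · d^(−1/2).
T′ = 332 / 4.6^(1/2) = 155 K.

T_eq ≈ 155 K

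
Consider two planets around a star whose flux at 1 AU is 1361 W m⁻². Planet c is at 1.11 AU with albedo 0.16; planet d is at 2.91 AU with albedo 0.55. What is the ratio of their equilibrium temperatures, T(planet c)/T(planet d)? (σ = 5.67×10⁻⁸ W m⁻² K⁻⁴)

T₁/T₂ ≈ 1.893

T_eq = [S₀(1−A)/(4σd²)]^(1/4), so T ∝ (1−A)^(1/4) / √d.
T₁ = [1361×0.84/(4×5.67×10⁻⁸×1.11²)]^(1/4) = 252.91 K.
T₂ = [1361×0.45/(4×5.67×10⁻⁸×2.91²)]^(1/4) = 133.63 K.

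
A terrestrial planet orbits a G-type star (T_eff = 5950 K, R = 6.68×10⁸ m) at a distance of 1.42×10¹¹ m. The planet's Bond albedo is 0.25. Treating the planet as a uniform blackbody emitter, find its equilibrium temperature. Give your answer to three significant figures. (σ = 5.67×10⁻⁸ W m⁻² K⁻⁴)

T_eq ≈ 269 K

L = 4πR_⋆²σT_⋆⁴ = 4π(6.68×10⁸)² × 5.67×10⁻⁸ × (5950)⁴ = 3.98×10²⁶ W.
S = L/(4πd²) = 1570 W m⁻².
Energy balance: absorbed = emitted ⇒ πR²·S(1−A) = 4πR²·σT_eq⁴, so T_eq⁴ = S(1−A)/(4σ).
T_eq = [1570 × 0.75 / (4 × 5.67×10⁻⁸)]^(1/4) = (5.20×10⁹)^(1/4) = 269 K.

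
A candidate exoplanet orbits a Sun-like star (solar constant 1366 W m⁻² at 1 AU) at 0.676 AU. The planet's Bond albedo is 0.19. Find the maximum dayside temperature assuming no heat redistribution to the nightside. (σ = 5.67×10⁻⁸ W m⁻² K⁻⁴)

T_ss ≈ 455 K

Flux at 0.676 AU: S = 1366/0.676² = 2990 W m⁻².
With no redistribution each surface element balances locally: S(1−A) = σT⁴.
T = [2990 × 0.81 / 5.67×10⁻⁸]^(1/4) = (4.27×10¹⁰)^(1/4) = 455 K.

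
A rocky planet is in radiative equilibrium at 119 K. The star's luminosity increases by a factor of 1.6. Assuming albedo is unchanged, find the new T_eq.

T_eq ≈ 134 K

T_eq ∝ L^(1/4) · d^(−1/2).
T′ = 119 × 1.6^(1/4) = 134 K.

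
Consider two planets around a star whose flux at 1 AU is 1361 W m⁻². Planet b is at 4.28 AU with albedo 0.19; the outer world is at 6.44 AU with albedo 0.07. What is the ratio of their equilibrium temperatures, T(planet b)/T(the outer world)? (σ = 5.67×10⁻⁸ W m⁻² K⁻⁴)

T_eq = [S₀(1−A)/(4σd²)]^(1/4), so T ∝ (1−A)^(1/4) / √d.
T₁ = [1361×0.81/(4×5.67×10⁻⁸×4.28²)]^(1/4) = 127.63 K.
T₂ = [1361×0.93/(4×5.67×10⁻⁸×6.44²)]^(1/4) = 107.70 K.

T₁/T₂ ≈ 1.185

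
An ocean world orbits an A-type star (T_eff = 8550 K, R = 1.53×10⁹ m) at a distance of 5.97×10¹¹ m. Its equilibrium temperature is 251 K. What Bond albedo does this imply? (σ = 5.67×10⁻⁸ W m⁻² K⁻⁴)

L = 4πR_⋆²σT_⋆⁴ = 4π(1.53×10⁹)² × 5.67×10⁻⁸ × (8550)⁴ = 8.91×10²⁷ W.
S = L/(4πd²) = 1990 W m⁻².
From T_eq⁴ = S(1−A)/(4σ): 1−A = 4σT_eq⁴/S.
1−A = 4 × 5.67×10⁻⁸ × (251)⁴ / 1990 = 0.452.

A ≈ 0.55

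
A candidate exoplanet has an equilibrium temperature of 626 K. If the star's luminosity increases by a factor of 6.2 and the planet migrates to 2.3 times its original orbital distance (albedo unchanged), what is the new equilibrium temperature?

T_eq ∝ L^(1/4) · d^(−1/2).
T′ = 626 × 6.2^(1/4) / 2.3^(1/2) = 651 K.

T_eq ≈ 651 K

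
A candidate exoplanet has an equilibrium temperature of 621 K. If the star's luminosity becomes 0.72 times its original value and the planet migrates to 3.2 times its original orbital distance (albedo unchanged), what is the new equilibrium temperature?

T_eq ∝ L^(1/4) · d^(−1/2).
T′ = 621 × 0.72^(1/4) / 3.2^(1/2) = 320 K.

T_eq ≈ 320 K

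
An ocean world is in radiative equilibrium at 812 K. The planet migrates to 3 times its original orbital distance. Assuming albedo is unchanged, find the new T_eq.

T_eq ≈ 469 K

T_eq ∝ L^(1/4) · d^(−1/2).
T′ = 812 / 3^(1/2) = 469 K.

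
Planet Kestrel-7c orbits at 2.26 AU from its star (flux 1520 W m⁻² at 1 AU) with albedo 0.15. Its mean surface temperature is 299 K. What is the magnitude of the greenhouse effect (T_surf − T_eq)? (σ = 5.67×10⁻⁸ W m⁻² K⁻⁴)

ΔT ≈ 116.3 K

S = 1520/2.26² = 297.6 W m⁻².
T_eq = [S(1−A)/(4σ)]^(1/4) = [297.6×0.85/(4×5.67×10⁻⁸)]^(1/4) = 182.7 K.
ΔT = T_surf − T_eq = 299 − 182.7.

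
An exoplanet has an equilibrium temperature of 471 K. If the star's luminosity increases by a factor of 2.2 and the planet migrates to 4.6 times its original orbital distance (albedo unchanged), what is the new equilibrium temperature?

T_eq ≈ 267 K

T_eq ∝ L^(1/4) · d^(−1/2).
T′ = 471 × 2.2^(1/4) / 4.6^(1/2) = 267 K.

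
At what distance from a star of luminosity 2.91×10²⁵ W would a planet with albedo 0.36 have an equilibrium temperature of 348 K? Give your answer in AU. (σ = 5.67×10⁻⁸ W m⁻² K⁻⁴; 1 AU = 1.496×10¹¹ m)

d ≈ 0.141 AU

From T_eq⁴ = L(1−A)/(16πσd²): d = √[L(1−A)/(16πσT_eq⁴)].
d = √[2.91×10²⁵ × 0.64 / (16π × 5.67×10⁻⁸ × (348)⁴)] = 2.11×10¹⁰ m = 0.141 AU.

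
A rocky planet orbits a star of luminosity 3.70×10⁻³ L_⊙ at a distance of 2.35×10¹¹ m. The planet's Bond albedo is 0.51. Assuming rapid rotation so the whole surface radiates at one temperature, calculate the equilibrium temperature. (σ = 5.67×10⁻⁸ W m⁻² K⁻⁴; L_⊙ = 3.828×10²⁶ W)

T_eq ≈ 45.8 K

L = 3.70×10⁻³ × 3.828×10²⁶ = 1.42×10²⁴ W.
Flux: S = L/(4πd²) = 1.42×10²⁴/(4π×(2.35×10¹¹)²) = 2.04 W m⁻².
Energy balance: absorbed = emitted ⇒ πR²·S(1−A) = 4πR²·σT_eq⁴, so T_eq⁴ = S(1−A)/(4σ).
T_eq = [2.04 × 0.49 / (4 × 5.67×10⁻⁸)]^(1/4) = (4.41×10⁶)^(1/4) = 45.8 K.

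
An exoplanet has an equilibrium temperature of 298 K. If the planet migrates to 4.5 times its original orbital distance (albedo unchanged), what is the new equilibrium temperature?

T_eq ∝ L^(1/4) · d^(−1/2).
T′ = 298 / 4.5^(1/2) = 140 K.

T_eq ≈ 140 K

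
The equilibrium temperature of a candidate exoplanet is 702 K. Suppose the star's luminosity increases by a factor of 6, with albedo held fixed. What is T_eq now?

T_eq ≈ 1100 K

T_eq ∝ L^(1/4) · d^(−1/2).
T′ = 702 × 6^(1/4) = 1100 K.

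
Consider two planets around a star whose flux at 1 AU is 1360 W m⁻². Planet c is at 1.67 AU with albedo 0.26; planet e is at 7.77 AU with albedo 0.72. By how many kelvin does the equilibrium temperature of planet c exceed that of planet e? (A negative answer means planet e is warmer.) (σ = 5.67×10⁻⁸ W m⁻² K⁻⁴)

T_eq = [S₀(1−A)/(4σd²)]^(1/4), so T ∝ (1−A)^(1/4) / √d.
T₁ = [1360×0.74/(4×5.67×10⁻⁸×1.67²)]^(1/4) = 199.72 K.
T₂ = [1360×0.28/(4×5.67×10⁻⁸×7.77²)]^(1/4) = 72.62 K.

ΔT ≈ 127.1 K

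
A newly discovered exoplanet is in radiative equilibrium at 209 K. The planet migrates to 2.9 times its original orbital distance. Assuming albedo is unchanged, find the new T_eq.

T_eq ≈ 123 K

T_eq ∝ L^(1/4) · d^(−1/2).
T′ = 209 / 2.9^(1/2) = 123 K.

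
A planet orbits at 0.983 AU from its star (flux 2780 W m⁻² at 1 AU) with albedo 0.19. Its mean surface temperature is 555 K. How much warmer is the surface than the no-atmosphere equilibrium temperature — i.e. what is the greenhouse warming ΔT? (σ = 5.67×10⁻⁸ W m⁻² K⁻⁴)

S = 2780/0.983² = 2877 W m⁻².
T_eq = [S(1−A)/(4σ)]^(1/4) = [2877×0.81/(4×5.67×10⁻⁸)]^(1/4) = 318.4 K.
ΔT = T_surf − T_eq = 555 − 318.4.

ΔT ≈ 236.6 K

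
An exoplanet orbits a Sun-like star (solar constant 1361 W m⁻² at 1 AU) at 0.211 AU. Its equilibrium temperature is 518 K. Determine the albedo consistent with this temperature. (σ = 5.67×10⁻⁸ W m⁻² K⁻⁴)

A ≈ 0.47

Flux at 0.211 AU: S = 1361/0.211² = 3.06×10⁴ W m⁻².
From T_eq⁴ = S(1−A)/(4σ): 1−A = 4σT_eq⁴/S.
1−A = 4 × 5.67×10⁻⁸ × (518)⁴ / 3.06×10⁴ = 0.534.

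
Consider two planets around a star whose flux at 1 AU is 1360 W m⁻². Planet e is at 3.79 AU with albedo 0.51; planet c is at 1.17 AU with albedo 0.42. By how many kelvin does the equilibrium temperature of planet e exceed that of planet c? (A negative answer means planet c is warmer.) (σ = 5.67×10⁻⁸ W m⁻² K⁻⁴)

ΔT ≈ -104.9 K

T_eq = [S₀(1−A)/(4σd²)]^(1/4), so T ∝ (1−A)^(1/4) / √d.
T₁ = [1360×0.49/(4×5.67×10⁻⁸×3.79²)]^(1/4) = 119.59 K.
T₂ = [1360×0.58/(4×5.67×10⁻⁸×1.17²)]^(1/4) = 224.51 K.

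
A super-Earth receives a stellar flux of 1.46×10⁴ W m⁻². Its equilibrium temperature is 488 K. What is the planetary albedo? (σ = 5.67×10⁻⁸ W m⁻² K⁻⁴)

From T_eq⁴ = S(1−A)/(4σ): 1−A = 4σT_eq⁴/S.
1−A = 4 × 5.67×10⁻⁸ × (488)⁴ / 1.46×10⁴ = 0.881.

A ≈ 0.12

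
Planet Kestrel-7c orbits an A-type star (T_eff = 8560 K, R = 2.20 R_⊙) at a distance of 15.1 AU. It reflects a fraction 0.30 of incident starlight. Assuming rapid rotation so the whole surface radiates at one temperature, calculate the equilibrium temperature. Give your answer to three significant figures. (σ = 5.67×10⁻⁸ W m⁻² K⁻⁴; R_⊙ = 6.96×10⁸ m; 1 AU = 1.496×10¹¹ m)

R_⋆ = 2.20 × 6.96×10⁸ = 1.53×10⁹ m.
d = 15.1 AU = 2.26×10¹² m.
L = 4πR_⋆²σT_⋆⁴ = 4π(1.53×10⁹)² × 5.67×10⁻⁸ × (8560)⁴ = 8.97×10²⁷ W.
S = L/(4πd²) = 140 W m⁻².
Energy balance: absorbed = emitted ⇒ πR²·S(1−A) = 4πR²·σT_eq⁴, so T_eq⁴ = S(1−A)/(4σ).
T_eq = [140 × 0.70 / (4 × 5.67×10⁻⁸)]^(1/4) = (4.32×10⁸)^(1/4) = 144 K.

T_eq ≈ 144 K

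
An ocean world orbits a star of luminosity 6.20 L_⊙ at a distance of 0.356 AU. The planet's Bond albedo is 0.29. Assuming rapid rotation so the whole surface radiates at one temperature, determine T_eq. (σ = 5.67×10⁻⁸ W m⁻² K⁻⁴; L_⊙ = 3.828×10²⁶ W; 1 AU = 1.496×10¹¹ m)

d = 0.356 AU = 5.33×10¹⁰ m.
L = 6.20 × 3.828×10²⁶ = 2.37×10²⁷ W.
Flux: S = L/(4πd²) = 2.37×10²⁷/(4π×(5.33×10¹⁰)²) = 6.66×10⁴ W m⁻².
Energy balance: absorbed = emitted ⇒ πR²·S(1−A) = 4πR²·σT_eq⁴, so T_eq⁴ = S(1−A)/(4σ).
T_eq = [6.66×10⁴ × 0.71 / (4 × 5.67×10⁻⁸)]^(1/4) = (2.08×10¹¹)^(1/4) = 676 K.

T_eq ≈ 676 K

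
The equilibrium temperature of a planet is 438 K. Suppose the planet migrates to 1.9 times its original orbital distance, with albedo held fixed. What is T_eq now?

T_eq ≈ 318 K

T_eq ∝ L^(1/4) · d^(−1/2).
T′ = 438 / 1.9^(1/2) = 318 K.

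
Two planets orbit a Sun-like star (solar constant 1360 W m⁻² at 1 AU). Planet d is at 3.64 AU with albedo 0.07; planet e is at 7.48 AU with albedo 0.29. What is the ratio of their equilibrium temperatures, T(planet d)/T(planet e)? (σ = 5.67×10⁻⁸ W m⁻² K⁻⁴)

T_eq = [S₀(1−A)/(4σd²)]^(1/4), so T ∝ (1−A)^(1/4) / √d.
T₁ = [1360×0.93/(4×5.67×10⁻⁸×3.64²)]^(1/4) = 143.23 K.
T₂ = [1360×0.71/(4×5.67×10⁻⁸×7.48²)]^(1/4) = 93.40 K.

T₁/T₂ ≈ 1.534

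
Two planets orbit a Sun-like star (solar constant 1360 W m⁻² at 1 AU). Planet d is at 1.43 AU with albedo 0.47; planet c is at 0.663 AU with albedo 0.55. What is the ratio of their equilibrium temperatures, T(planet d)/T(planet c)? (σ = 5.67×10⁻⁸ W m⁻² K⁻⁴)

T_eq = [S₀(1−A)/(4σd²)]^(1/4), so T ∝ (1−A)^(1/4) / √d.
T₁ = [1360×0.53/(4×5.67×10⁻⁸×1.43²)]^(1/4) = 198.55 K.
T₂ = [1360×0.45/(4×5.67×10⁻⁸×0.663²)]^(1/4) = 279.91 K.

T₁/T₂ ≈ 0.709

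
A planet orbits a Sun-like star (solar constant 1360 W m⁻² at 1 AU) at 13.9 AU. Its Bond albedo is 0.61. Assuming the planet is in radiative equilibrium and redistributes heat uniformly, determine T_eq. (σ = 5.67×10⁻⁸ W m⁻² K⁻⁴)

Flux at 13.9 AU: S = 1360/13.9² = 7.04 W m⁻².
Energy balance: absorbed = emitted ⇒ πR²·S(1−A) = 4πR²·σT_eq⁴, so T_eq⁴ = S(1−A)/(4σ).
T_eq = [7.04 × 0.39 / (4 × 5.67×10⁻⁸)]^(1/4) = (1.21×10⁷)^(1/4) = 59.0 K.

T_eq ≈ 59.0 K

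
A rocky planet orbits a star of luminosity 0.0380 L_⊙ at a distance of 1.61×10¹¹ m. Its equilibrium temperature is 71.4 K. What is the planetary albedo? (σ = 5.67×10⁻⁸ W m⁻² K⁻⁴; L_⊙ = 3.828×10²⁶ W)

L = 0.0380 × 3.828×10²⁶ = 1.45×10²⁵ W.
Flux: S = L/(4πd²) = 1.45×10²⁵/(4π×(1.61×10¹¹)²) = 44.7 W m⁻².
From T_eq⁴ = S(1−A)/(4σ): 1−A = 4σT_eq⁴/S.
1−A = 4 × 5.67×10⁻⁸ × (71.4)⁴ / 44.7 = 0.132.

A ≈ 0.87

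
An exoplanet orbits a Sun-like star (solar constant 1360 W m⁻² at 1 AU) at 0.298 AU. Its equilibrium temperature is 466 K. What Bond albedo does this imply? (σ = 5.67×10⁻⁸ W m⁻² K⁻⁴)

A ≈ 0.30

Flux at 0.298 AU: S = 1360/0.298² = 1.53×10⁴ W m⁻².
From T_eq⁴ = S(1−A)/(4σ): 1−A = 4σT_eq⁴/S.
1−A = 4 × 5.67×10⁻⁸ × (466)⁴ / 1.53×10⁴ = 0.698.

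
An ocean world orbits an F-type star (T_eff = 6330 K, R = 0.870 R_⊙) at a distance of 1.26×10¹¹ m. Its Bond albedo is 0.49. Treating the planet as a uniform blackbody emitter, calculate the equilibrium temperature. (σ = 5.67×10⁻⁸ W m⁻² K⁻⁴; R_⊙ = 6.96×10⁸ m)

T_eq ≈ 262 K

R_⋆ = 0.870 × 6.96×10⁸ = 6.06×10⁸ m.
L = 4πR_⋆²σT_⋆⁴ = 4π(6.06×10⁸)² × 5.67×10⁻⁸ × (6330)⁴ = 4.19×10²⁶ W.
S = L/(4πd²) = 2100 W m⁻².
Energy balance: absorbed = emitted ⇒ πR²·S(1−A) = 4πR²·σT_eq⁴, so T_eq⁴ = S(1−A)/(4σ).
T_eq = [2100 × 0.51 / (4 × 5.67×10⁻⁸)]^(1/4) = (4.73×10⁹)^(1/4) = 262 K.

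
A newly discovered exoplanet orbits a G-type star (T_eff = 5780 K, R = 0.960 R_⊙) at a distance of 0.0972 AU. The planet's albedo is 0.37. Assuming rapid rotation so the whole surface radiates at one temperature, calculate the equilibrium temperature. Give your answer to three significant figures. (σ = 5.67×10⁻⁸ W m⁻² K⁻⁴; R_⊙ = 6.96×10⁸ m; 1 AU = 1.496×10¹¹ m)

R_⋆ = 0.960 × 6.96×10⁸ = 6.68×10⁸ m.
d = 0.0972 AU = 1.45×10¹⁰ m.
L = 4πR_⋆²σT_⋆⁴ = 4π(6.68×10⁸)² × 5.67×10⁻⁸ × (5780)⁴ = 3.55×10²⁶ W.
S = L/(4πd²) = 1.34×10⁵ W m⁻².
Energy balance: absorbed = emitted ⇒ πR²·S(1−A) = 4πR²·σT_eq⁴, so T_eq⁴ = S(1−A)/(4σ).
T_eq = [1.34×10⁵ × 0.63 / (4 × 5.67×10⁻⁸)]^(1/4) = (3.71×10¹¹)^(1/4) = 781 K.

T_eq ≈ 781 K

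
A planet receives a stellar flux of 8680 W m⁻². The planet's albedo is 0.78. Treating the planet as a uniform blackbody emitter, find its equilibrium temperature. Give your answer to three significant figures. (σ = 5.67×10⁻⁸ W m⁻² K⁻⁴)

Energy balance: absorbed = emitted ⇒ πR²·S(1−A) = 4πR²·σT_eq⁴, so T_eq⁴ = S(1−A)/(4σ).
T_eq = [8680 × 0.22 / (4 × 5.67×10⁻⁸)]^(1/4) = (8.42×10⁹)^(1/4) = 303 K.

T_eq ≈ 303 K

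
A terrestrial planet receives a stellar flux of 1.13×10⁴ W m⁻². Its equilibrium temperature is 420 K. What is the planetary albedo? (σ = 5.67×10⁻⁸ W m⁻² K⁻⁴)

A ≈ 0.38

From T_eq⁴ = S(1−A)/(4σ): 1−A = 4σT_eq⁴/S.
1−A = 4 × 5.67×10⁻⁸ × (420)⁴ / 1.13×10⁴ = 0.625.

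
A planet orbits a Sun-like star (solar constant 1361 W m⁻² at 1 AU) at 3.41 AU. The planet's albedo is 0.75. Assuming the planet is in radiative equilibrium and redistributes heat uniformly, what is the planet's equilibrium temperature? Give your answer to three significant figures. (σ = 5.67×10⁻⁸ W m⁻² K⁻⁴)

Flux at 3.41 AU: S = 1361/3.41² = 117 W m⁻².
Energy balance: absorbed = emitted ⇒ πR²·S(1−A) = 4πR²·σT_eq⁴, so T_eq⁴ = S(1−A)/(4σ).
T_eq = [117 × 0.25 / (4 × 5.67×10⁻⁸)]^(1/4) = (1.29×10⁸)^(1/4) = 107 K.

T_eq ≈ 107 K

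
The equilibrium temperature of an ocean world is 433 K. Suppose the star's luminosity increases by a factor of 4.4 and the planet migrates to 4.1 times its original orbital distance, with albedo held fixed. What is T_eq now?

T_eq ≈ 310 K

T_eq ∝ L^(1/4) · d^(−1/2).
T′ = 433 × 4.4^(1/4) / 4.1^(1/2) = 310 K.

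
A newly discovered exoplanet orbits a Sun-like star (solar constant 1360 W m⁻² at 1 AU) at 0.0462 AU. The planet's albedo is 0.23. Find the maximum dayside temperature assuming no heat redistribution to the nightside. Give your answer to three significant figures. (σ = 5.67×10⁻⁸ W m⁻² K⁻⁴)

T_ss ≈ 1720 K

Flux at 0.0462 AU: S = 1360/0.0462² = 6.37×10⁵ W m⁻².
With no redistribution each surface element balances locally: S(1−A) = σT⁴.
T = [6.37×10⁵ × 0.77 / 5.67×10⁻⁸]^(1/4) = (8.65×10¹²)^(1/4) = 1720 K.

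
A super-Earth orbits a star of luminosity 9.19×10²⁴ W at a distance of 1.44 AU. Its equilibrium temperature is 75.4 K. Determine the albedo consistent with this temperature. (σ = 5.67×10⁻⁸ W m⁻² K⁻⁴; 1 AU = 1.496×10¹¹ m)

A ≈ 0.53

d = 1.44 AU = 2.15×10¹¹ m.
Flux: S = L/(4πd²) = 9.19×10²⁴/(4π×(2.15×10¹¹)²) = 15.8 W m⁻².
From T_eq⁴ = S(1−A)/(4σ): 1−A = 4σT_eq⁴/S.
1−A = 4 × 5.67×10⁻⁸ × (75.4)⁴ / 15.8 = 0.465.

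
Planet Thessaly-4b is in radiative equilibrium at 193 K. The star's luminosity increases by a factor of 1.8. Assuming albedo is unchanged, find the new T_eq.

T_eq ≈ 224 K

T_eq ∝ L^(1/4) · d^(−1/2).
T′ = 193 × 1.8^(1/4) = 224 K.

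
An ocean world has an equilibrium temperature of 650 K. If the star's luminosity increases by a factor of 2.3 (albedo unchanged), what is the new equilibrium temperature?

T_eq ≈ 800 K

T_eq ∝ L^(1/4) · d^(−1/2).
T′ = 650 × 2.3^(1/4) = 800 K.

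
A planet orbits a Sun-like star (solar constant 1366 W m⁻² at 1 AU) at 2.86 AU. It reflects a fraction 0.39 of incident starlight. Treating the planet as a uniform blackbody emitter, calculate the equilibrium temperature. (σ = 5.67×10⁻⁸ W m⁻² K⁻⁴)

Flux at 2.86 AU: S = 1366/2.86² = 167 W m⁻².
Energy balance: absorbed = emitted ⇒ πR²·S(1−A) = 4πR²·σT_eq⁴, so T_eq⁴ = S(1−A)/(4σ).
T_eq = [167 × 0.61 / (4 × 5.67×10⁻⁸)]^(1/4) = (4.49×10⁸)^(1/4) = 146 K.

T_eq ≈ 146 K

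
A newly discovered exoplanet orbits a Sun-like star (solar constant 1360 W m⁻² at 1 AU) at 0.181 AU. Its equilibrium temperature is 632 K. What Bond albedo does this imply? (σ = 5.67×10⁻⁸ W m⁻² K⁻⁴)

A ≈ 0.13

Flux at 0.181 AU: S = 1360/0.181² = 4.15×10⁴ W m⁻².
From T_eq⁴ = S(1−A)/(4σ): 1−A = 4σT_eq⁴/S.
1−A = 4 × 5.67×10⁻⁸ × (632)⁴ / 4.15×10⁴ = 0.872.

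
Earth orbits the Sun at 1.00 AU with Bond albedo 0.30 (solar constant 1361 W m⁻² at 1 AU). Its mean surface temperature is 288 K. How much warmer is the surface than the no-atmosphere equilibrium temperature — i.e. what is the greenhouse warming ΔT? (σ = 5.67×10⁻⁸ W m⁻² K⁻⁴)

S = 1361/1.00² = 1361 W m⁻².
T_eq = [S(1−A)/(4σ)]^(1/4) = [1361×0.70/(4×5.67×10⁻⁸)]^(1/4) = 254.6 K.
ΔT = T_surf − T_eq = 288 − 254.6.

ΔT ≈ 33.4 K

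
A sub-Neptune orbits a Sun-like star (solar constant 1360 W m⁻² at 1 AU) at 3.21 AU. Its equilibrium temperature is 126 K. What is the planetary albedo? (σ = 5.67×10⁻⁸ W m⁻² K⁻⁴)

A ≈ 0.57

Flux at 3.21 AU: S = 1360/3.21² = 132 W m⁻².
From T_eq⁴ = S(1−A)/(4σ): 1−A = 4σT_eq⁴/S.
1−A = 4 × 5.67×10⁻⁸ × (126)⁴ / 132 = 0.433.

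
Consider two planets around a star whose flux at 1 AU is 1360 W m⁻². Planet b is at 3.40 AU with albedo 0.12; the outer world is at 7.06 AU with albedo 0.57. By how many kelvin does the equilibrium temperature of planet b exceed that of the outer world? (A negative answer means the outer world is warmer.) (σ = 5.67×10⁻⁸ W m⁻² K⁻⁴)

T_eq = [S₀(1−A)/(4σd²)]^(1/4), so T ∝ (1−A)^(1/4) / √d.
T₁ = [1360×0.88/(4×5.67×10⁻⁸×3.40²)]^(1/4) = 146.17 K.
T₂ = [1360×0.43/(4×5.67×10⁻⁸×7.06²)]^(1/4) = 84.81 K.

ΔT ≈ 61.4 K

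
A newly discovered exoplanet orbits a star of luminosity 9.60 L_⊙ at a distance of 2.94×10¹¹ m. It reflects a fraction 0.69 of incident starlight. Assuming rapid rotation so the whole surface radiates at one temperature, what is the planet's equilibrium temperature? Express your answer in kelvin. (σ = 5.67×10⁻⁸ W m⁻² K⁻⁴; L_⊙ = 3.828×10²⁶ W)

L = 9.60 × 3.828×10²⁶ = 3.67×10²⁷ W.
Flux: S = L/(4πd²) = 3.67×10²⁷/(4π×(2.94×10¹¹)²) = 3380 W m⁻².
Energy balance: absorbed = emitted ⇒ πR²·S(1−A) = 4πR²·σT_eq⁴, so T_eq⁴ = S(1−A)/(4σ).
T_eq = [3380 × 0.31 / (4 × 5.67×10⁻⁸)]^(1/4) = (4.62×10⁹)^(1/4) = 261 K.

T_eq ≈ 261 K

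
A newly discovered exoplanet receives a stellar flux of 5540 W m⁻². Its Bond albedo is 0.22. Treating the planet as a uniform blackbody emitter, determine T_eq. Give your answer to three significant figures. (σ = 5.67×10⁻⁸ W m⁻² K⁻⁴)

Energy balance: absorbed = emitted ⇒ πR²·S(1−A) = 4πR²·σT_eq⁴, so T_eq⁴ = S(1−A)/(4σ).
T_eq = [5540 × 0.78 / (4 × 5.67×10⁻⁸)]^(1/4) = (1.91×10¹⁰)^(1/4) = 372 K.

T_eq ≈ 372 K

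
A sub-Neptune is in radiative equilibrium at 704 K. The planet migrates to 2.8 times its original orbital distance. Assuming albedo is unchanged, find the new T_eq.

T_eq ≈ 421 K

T_eq ∝ L^(1/4) · d^(−1/2).
T′ = 704 / 2.8^(1/2) = 421 K.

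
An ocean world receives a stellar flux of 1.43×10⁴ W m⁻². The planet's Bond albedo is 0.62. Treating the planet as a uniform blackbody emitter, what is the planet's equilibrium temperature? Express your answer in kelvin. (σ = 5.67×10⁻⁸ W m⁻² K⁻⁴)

Energy balance: absorbed = emitted ⇒ πR²·S(1−A) = 4πR²·σT_eq⁴, so T_eq⁴ = S(1−A)/(4σ).
T_eq = [1.43×10⁴ × 0.38 / (4 × 5.67×10⁻⁸)]^(1/4) = (2.40×10¹⁰)^(1/4) = 393 K.

T_eq ≈ 393 K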